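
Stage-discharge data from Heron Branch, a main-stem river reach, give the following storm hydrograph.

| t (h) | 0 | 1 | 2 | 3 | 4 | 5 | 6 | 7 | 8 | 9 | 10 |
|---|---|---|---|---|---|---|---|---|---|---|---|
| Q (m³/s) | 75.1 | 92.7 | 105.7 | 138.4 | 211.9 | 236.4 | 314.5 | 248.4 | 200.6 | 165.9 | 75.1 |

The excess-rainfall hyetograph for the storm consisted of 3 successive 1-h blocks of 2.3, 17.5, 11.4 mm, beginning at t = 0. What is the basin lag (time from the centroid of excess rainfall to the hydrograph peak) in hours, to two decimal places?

t_L ≈ 4.21 h

Centroid of excess rainfall: t_c = Σ P_i·t̄_i / ΣP_i = 1.7917 h (block centres at 0.5, 1.5, 2.5 h).
Hydrograph peak occurs at t = 6 h, so basin lag t_L = 6 − 1.7917 = 4.21 h.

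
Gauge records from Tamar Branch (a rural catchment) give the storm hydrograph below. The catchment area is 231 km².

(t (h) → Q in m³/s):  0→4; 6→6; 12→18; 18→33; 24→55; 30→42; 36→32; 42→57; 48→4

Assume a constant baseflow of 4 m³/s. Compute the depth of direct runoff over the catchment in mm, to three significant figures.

Direct runoff: 0.0, 2.0, 14.0, 29.0, 51.0, 38.0, 28.0, 53.0, 0.0 m³/s; ΣQ_DR = 215.0 m³/s.
V = ΣQ_DR · Δt = 215.0 × 21600 s = 4.644 × 10^6 m³.
Over A = 231 km², depth = V / A = 20.1 mm.

d ≈ 20.1 mm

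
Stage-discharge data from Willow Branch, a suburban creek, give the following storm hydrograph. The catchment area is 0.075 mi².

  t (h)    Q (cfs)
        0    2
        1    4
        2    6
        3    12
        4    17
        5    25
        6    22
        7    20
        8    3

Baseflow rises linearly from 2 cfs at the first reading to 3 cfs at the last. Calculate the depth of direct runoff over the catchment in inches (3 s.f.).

Direct runoff: 0.00, 1.88, 3.75, 9.62, 14.50, 22.38, 19.25, 17.12, 0.00 cfs; ΣQ_DR = 88.50 cfs.
V = ΣQ_DR · Δt = 88.50 × 3600 s = 3.186 × 10^5 ft³.
Over A = 0.075 mi², depth = V / A = 1.83 in.

d ≈ 1.83 in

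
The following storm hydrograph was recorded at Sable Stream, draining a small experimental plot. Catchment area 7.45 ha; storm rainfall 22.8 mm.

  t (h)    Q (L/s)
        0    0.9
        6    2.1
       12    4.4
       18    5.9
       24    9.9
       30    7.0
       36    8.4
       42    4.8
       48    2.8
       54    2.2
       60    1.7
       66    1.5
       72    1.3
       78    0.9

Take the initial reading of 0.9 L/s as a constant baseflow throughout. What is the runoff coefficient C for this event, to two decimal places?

ΣQ_DR = 41.20 L/s; V = ΣQ_DR·Δt = 8.899 × 10^5 L.
Runoff depth d = V / A = 11.95 mm.
C = d / P = 11.95 / 22.8 = 0.52.

C ≈ 0.52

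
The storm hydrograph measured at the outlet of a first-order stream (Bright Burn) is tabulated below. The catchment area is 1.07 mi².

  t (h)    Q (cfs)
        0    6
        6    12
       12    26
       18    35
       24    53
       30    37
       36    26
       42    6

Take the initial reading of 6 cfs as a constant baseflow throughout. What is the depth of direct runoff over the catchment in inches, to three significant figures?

Direct runoff: 0.0, 6.0, 20.0, 29.0, 47.0, 31.0, 20.0, 0.0 cfs; ΣQ_DR = 153.0 cfs.
V = ΣQ_DR · Δt = 153.0 × 21600 s = 3.305 × 10^6 ft³.
Over A = 1.07 mi², depth = V / A = 1.33 in.

d ≈ 1.33 in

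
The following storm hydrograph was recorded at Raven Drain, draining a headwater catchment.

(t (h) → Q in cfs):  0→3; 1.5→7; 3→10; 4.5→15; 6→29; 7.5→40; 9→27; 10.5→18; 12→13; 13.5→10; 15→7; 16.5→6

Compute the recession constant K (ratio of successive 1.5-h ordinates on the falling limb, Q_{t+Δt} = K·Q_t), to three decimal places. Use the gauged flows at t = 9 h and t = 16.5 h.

K ≈ 0.740

Using the recession-limb readings at t = 9 h and t = 16.5 h: Q falls from 27 to 6 cfs over 5 intervals.
K = (Q₂/Q₁)^(1/5) = (6/27)^(1/5) = 0.740.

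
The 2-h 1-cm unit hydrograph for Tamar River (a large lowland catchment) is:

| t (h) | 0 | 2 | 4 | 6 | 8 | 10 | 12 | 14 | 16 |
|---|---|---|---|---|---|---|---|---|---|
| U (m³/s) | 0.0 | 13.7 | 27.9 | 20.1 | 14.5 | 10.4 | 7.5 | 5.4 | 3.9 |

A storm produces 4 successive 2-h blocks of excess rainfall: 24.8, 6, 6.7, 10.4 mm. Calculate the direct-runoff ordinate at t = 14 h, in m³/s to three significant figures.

By discrete convolution, Q_j = Σ (P_i / 10 mm) · U_{j−i}.
At t = 14 h (j=7): Q = (24.8/10)·5.4 + (6/10)·7.5 + (6.7/10)·10.4 + (10.4/10)·14.5 = 39.9 m³/s.

Q ≈ 39.9 m³/s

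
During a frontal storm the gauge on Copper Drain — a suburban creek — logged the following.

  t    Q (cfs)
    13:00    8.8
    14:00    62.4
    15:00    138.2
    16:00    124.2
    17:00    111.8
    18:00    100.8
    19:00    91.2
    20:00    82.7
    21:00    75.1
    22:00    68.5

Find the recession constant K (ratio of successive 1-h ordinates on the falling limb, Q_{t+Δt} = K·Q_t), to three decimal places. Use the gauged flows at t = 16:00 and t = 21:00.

Using the recession-limb readings at t = 16:00 and t = 21:00: Q falls from 124.2 to 75.1 cfs over 5 intervals.
K = (Q₂/Q₁)^(1/5) = (75.1/124.2)^(1/5) = 0.904.

K ≈ 0.904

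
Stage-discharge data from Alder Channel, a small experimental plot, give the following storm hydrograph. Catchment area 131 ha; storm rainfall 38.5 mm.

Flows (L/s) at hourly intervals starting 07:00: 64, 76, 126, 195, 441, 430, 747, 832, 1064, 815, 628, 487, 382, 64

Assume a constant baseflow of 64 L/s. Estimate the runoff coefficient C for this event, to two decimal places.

ΣQ_DR = 5455 L/s; V = ΣQ_DR·Δt = 1.964 × 10^7 L.
Runoff depth d = V / A = 14.99 mm.
C = d / P = 14.99 / 38.5 = 0.39.

C ≈ 0.39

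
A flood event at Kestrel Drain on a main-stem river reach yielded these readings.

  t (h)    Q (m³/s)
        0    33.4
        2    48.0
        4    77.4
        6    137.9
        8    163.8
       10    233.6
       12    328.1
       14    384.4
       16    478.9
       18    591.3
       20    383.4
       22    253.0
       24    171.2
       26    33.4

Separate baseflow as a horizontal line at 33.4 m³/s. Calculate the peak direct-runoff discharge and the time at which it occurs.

Q_p = 557.9 m³/s at t = 18 h

Subtracting baseflow gives direct-runoff ordinates: 0.0, 14.6, 44.0, 104.5, 130.4, 200.2, 294.7, 351.0, 445.5, 557.9, 350.0, 219.6, 137.8, 0.0 m³/s.
The maximum is 557.9 m³/s, occurring at the reading for t = 18 h.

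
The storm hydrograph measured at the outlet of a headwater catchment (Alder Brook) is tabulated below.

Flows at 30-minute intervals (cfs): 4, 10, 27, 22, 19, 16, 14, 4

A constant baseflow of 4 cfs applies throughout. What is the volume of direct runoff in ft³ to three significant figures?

V ≈ 1.51 × 10^5 ft³

Direct-runoff ordinates (Q − Q_b): 0.0, 6.0, 23.0, 18.0, 15.0, 12.0, 10.0, 0.0 cfs.
ΣQ_DR = 84.00 cfs.
With Δt = 0.5 h = 1800 s, V = ΣQ_DR · Δt = 84.00 × 1800 = 1.51 × 10^5 ft³.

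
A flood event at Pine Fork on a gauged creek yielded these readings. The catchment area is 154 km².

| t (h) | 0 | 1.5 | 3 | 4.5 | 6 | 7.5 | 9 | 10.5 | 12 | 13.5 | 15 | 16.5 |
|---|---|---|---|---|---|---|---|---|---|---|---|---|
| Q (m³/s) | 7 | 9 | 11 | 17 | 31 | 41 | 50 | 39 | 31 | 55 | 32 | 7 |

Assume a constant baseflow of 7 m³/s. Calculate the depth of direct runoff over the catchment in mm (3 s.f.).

d ≈ 8.63 mm

Direct runoff: 0.0, 2.0, 4.0, 10.0, 24.0, 34.0, 43.0, 32.0, 24.0, 48.0, 25.0, 0.0 m³/s; ΣQ_DR = 246.0 m³/s.
V = ΣQ_DR · Δt = 246.0 × 5400 s = 1.328 × 10^6 m³.
Over A = 154 km², depth = V / A = 8.63 mm.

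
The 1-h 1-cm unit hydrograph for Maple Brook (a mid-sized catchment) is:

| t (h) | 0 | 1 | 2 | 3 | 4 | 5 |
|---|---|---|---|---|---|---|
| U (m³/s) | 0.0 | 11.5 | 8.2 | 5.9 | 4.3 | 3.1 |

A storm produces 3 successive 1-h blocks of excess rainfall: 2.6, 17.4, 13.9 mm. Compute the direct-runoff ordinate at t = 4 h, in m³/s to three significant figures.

Q ≈ 22.8 m³/s

By discrete convolution, Q_j = Σ (P_i / 10 mm) · U_{j−i}.
At t = 4 h (j=4): Q = (2.6/10)·4.3 + (17.4/10)·5.9 + (13.9/10)·8.2 = 22.8 m³/s.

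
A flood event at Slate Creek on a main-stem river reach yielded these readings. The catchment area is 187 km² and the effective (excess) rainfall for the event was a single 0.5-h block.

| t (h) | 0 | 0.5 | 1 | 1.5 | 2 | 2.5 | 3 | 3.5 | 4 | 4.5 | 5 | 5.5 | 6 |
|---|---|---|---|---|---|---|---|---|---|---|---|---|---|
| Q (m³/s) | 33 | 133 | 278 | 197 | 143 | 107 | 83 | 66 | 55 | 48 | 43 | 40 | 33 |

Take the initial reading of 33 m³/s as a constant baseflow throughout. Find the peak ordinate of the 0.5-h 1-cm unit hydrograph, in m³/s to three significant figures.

U_p ≈ 307 m³/s

Direct runoff: 0.0, 100.0, 245.0, 164.0, 110.0, 74.0, 50.0, 33.0, 22.0, 15.0, 10.0, 7.0, 0.0 m³/s; ΣQ_DR = 830.0 m³/s, peak = 245.0 m³/s.
Runoff depth d = ΣQ_DR·Δt / A = 830.0 × 1800 / (187 km²) = 7.989 mm.
The 1-cm UH is the DRH scaled by (10 mm)/d, so U_p = 245.0 × 10/7.989 = 307 m³/s.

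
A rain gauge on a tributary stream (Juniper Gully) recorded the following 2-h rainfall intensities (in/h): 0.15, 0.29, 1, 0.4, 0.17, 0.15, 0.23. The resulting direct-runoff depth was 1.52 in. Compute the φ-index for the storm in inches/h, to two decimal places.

Only the 2 blocks with intensity above φ contribute runoff: 1, 0.4 in/h.
Σ(I−φ)·Δt = d  ⇒  (1+0.4 − 2φ)·2 = 1.52
φ = (1.400 − 1.52/2) / 2 = 0.32 in/h.

φ ≈ 0.32 in/h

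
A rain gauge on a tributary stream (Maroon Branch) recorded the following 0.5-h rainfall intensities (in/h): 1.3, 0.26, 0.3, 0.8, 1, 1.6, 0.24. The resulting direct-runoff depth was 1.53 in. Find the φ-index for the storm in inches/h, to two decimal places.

φ ≈ 0.41 in/h

Only the 4 blocks with intensity above φ contribute runoff: 1.3, 0.8, 1, 1.6 in/h.
Σ(I−φ)·Δt = d  ⇒  (1.3+0.8+1+1.6 − 4φ)·0.5 = 1.53
φ = (4.700 − 1.53/0.5) / 4 = 0.41 in/h.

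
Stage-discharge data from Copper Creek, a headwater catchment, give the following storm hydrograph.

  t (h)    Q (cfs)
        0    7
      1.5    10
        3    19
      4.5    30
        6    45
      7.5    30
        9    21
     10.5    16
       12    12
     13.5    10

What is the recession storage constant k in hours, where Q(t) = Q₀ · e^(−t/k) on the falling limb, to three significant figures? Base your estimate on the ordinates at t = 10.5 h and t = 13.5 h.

On the falling limb, Q drops from 16 to 10 cfs between t = 10.5 h and t = 13.5 h (Δt = 3 h).
k = −Δt / ln(Q₂/Q₁) = −3 / ln(10/16) = 6.38 h.

k ≈ 6.38 h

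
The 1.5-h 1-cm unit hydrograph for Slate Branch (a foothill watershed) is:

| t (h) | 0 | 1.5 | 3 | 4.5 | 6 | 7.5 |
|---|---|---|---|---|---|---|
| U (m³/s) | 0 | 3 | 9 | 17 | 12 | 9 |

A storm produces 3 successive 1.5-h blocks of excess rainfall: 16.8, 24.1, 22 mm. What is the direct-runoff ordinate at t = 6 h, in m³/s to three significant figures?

By discrete convolution, Q_j = Σ (P_i / 10 mm) · U_{j−i}.
At t = 6 h (j=4): Q = (16.8/10)·12 + (24.1/10)·17 + (22/10)·9 = 80.9 m³/s.

Q ≈ 80.9 m³/s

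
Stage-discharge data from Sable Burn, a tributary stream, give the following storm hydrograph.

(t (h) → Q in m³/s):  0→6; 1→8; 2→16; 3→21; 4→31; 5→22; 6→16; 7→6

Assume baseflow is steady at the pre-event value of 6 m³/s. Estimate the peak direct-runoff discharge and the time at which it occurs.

Q_p = 25.0 m³/s at t = 4 h

Subtracting baseflow gives direct-runoff ordinates: 0.0, 2.0, 10.0, 15.0, 25.0, 16.0, 10.0, 0.0 m³/s.
The maximum is 25.0 m³/s, occurring at the reading for t = 4 h.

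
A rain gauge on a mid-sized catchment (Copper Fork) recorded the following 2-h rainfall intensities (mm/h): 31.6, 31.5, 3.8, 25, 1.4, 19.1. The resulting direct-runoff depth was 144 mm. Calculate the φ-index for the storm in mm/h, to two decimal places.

φ ≈ 8.80 mm/h

Only the 4 blocks with intensity above φ contribute runoff: 31.6, 31.5, 25, 19.1 mm/h.
Σ(I−φ)·Δt = d  ⇒  (31.6+31.5+25+19.1 − 4φ)·2 = 144
φ = (107.2 − 144/2) / 4 = 8.80 mm/h.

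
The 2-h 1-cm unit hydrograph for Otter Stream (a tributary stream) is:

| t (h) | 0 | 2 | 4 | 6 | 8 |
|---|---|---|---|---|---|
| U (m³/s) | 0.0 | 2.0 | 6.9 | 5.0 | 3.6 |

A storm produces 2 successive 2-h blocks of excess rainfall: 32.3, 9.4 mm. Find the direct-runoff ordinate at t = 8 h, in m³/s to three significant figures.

Q ≈ 16.3 m³/s

By discrete convolution, Q_j = Σ (P_i / 10 mm) · U_{j−i}.
At t = 8 h (j=4): Q = (32.3/10)·3.6 + (9.4/10)·5.0 = 16.3 m³/s.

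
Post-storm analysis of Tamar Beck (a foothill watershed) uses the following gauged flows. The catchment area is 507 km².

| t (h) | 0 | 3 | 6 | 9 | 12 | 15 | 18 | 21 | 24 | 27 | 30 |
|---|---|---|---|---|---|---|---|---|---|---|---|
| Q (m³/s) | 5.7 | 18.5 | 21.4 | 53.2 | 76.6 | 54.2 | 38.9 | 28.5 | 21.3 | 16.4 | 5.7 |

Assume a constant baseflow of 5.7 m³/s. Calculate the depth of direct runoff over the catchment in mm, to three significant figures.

Direct runoff: 0.0, 12.8, 15.7, 47.5, 70.9, 48.5, 33.2, 22.8, 15.6, 10.7, 0.0 m³/s; ΣQ_DR = 277.7 m³/s.
V = ΣQ_DR · Δt = 277.7 × 10800 s = 2.999 × 10^6 m³.
Over A = 507 km², depth = V / A = 5.92 mm.

d ≈ 5.92 mm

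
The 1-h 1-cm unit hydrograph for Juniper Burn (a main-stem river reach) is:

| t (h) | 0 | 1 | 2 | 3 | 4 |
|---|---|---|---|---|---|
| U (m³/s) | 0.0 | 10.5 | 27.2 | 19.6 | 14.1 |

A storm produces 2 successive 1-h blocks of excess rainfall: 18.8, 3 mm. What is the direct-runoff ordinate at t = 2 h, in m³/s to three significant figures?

Q ≈ 54.3 m³/s

By discrete convolution, Q_j = Σ (P_i / 10 mm) · U_{j−i}.
At t = 2 h (j=2): Q = (18.8/10)·27.2 + (3/10)·10.5 = 54.3 m³/s.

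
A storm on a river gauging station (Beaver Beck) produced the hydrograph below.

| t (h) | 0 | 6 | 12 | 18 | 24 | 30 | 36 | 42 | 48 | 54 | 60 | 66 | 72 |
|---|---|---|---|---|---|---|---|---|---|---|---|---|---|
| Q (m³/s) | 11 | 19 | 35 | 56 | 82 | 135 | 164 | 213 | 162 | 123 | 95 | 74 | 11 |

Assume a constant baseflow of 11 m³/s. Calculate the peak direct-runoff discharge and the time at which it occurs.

Subtracting baseflow gives direct-runoff ordinates: 0.0, 8.0, 24.0, 45.0, 71.0, 124.0, 153.0, 202.0, 151.0, 112.0, 84.0, 63.0, 0.0 m³/s.
The maximum is 202.0 m³/s, occurring at the reading for t = 42 h.

Q_p = 202.0 m³/s at t = 42 h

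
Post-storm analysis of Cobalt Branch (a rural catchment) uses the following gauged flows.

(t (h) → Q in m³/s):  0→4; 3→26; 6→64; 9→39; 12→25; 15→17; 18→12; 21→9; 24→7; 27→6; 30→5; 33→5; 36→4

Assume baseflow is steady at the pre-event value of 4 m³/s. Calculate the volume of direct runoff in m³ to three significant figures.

Direct-runoff ordinates (Q − Q_b): 0.0, 22.0, 60.0, 35.0, 21.0, 13.0, 8.0, 5.0, 3.0, 2.0, 1.0, 1.0, 0.0 m³/s.
ΣQ_DR = 171.0 m³/s.
With Δt = 3 h = 10800 s, V = ΣQ_DR · Δt = 171.0 × 10800 = 1.85 × 10^6 m³.

V ≈ 1.85 × 10^6 m³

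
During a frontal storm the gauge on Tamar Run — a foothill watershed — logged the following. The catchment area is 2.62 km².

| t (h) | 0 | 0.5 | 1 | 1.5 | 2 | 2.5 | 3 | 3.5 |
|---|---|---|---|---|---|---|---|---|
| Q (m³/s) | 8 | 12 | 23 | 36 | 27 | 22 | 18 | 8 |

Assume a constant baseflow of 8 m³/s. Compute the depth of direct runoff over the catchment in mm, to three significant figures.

Direct runoff: 0.0, 4.0, 15.0, 28.0, 19.0, 14.0, 10.0, 0.0 m³/s; ΣQ_DR = 90.00 m³/s.
V = ΣQ_DR · Δt = 90.00 × 1800 s = 1.620 × 10^5 m³.
Over A = 2.62 km², depth = V / A = 61.8 mm.

d ≈ 61.8 mm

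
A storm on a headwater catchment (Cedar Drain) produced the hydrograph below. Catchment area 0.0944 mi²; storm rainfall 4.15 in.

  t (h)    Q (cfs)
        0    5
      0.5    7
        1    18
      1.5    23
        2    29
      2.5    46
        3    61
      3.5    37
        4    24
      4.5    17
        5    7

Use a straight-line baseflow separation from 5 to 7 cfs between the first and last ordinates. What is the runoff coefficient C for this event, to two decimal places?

ΣQ_DR = 208.0 cfs; V = ΣQ_DR·Δt = 3.744 × 10^5 ft³.
Runoff depth d = V / A = 1.707 in.
C = d / P = 1.707 / 4.15 = 0.41.

C ≈ 0.41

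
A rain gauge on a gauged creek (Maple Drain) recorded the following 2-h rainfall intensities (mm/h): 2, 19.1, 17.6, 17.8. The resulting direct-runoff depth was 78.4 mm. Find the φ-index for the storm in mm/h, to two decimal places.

Only the 3 blocks with intensity above φ contribute runoff: 19.1, 17.6, 17.8 mm/h.
Σ(I−φ)·Δt = d  ⇒  (19.1+17.6+17.8 − 3φ)·2 = 78.4
φ = (54.50 − 78.4/2) / 3 = 5.10 mm/h.

φ ≈ 5.10 mm/h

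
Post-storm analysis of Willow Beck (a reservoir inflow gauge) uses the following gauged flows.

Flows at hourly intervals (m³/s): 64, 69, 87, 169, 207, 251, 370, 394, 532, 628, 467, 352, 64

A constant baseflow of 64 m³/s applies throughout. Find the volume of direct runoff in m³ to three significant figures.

Direct-runoff ordinates (Q − Q_b): 0.0, 5.0, 23.0, 105.0, 143.0, 187.0, 306.0, 330.0, 468.0, 564.0, 403.0, 288.0, 0.0 m³/s.
ΣQ_DR = 2822 m³/s.
With Δt = 1 h = 3600 s, V = ΣQ_DR · Δt = 2822 × 3600 = 1.02 × 10^7 m³.

V ≈ 1.02 × 10^7 m³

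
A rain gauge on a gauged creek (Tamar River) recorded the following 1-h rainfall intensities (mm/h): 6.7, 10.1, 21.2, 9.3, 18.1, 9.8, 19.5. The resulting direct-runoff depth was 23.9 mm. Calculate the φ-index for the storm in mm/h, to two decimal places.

φ ≈ 11.63 mm/h

Only the 3 blocks with intensity above φ contribute runoff: 21.2, 18.1, 19.5 mm/h.
Σ(I−φ)·Δt = d  ⇒  (21.2+18.1+19.5 − 3φ)·1 = 23.9
φ = (58.80 − 23.9/1) / 3 = 11.63 mm/h.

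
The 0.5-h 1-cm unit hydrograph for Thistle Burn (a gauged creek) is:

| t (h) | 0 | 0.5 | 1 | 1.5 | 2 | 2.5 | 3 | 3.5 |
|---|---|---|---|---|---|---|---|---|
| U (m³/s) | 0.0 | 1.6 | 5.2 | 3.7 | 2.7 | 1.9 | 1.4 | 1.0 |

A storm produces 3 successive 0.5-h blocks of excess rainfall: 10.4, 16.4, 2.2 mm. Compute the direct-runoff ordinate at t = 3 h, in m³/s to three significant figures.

Q ≈ 5.17 m³/s

By discrete convolution, Q_j = Σ (P_i / 10 mm) · U_{j−i}.
At t = 3 h (j=6): Q = (10.4/10)·1.4 + (16.4/10)·1.9 + (2.2/10)·2.7 = 5.17 m³/s.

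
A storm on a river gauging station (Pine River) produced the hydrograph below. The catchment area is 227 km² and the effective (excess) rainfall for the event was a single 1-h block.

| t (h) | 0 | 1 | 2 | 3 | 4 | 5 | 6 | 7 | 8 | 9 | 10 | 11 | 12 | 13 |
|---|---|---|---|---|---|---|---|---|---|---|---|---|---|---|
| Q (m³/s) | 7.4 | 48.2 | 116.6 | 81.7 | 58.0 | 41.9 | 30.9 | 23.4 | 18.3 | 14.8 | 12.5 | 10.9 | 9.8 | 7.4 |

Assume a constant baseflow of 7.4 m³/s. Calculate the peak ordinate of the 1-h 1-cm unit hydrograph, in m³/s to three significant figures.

Direct runoff: 0.0, 40.8, 109.2, 74.3, 50.6, 34.5, 23.5, 16.0, 10.9, 7.4, 5.1, 3.5, 2.4, 0.0 m³/s; ΣQ_DR = 378.2 m³/s, peak = 109.2 m³/s.
Runoff depth d = ΣQ_DR·Δt / A = 378.2 × 3600 / (227 km²) = 5.998 mm.
The 1-cm UH is the DRH scaled by (10 mm)/d, so U_p = 109.2 × 10/5.998 = 182 m³/s.

U_p ≈ 182 m³/s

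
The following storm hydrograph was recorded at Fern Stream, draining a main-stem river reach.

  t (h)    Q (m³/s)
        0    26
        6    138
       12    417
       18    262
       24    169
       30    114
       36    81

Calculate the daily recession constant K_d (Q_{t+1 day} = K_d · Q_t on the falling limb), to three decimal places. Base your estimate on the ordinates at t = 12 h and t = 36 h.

Between t = 12 h and t = 36 h the flow falls from 417 to 81 m³/s over 4×6 h = 24 h.
Per-interval ratio K = (81/417)^(1/4) = 0.6639; K_d = K^(24/6) = 0.194.

K_d ≈ 0.194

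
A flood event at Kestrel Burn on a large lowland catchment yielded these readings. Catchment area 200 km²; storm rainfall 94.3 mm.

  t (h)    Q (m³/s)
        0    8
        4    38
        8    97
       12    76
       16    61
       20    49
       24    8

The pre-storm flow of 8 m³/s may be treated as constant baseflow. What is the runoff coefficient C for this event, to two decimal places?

ΣQ_DR = 281.0 m³/s; V = ΣQ_DR·Δt = 4.046 × 10^6 m³.
Runoff depth d = V / A = 20.23 mm.
C = d / P = 20.23 / 94.3 = 0.21.

C ≈ 0.21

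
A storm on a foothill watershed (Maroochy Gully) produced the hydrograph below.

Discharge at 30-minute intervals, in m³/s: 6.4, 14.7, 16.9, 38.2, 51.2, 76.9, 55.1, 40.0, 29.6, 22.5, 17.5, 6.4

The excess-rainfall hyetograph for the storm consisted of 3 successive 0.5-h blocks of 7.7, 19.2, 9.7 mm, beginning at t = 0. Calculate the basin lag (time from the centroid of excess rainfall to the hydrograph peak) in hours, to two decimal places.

Centroid of excess rainfall: t_c = Σ P_i·t̄_i / ΣP_i = 0.7773 h (block centres at 0.25, 0.75, 1.25 h).
Hydrograph peak occurs at t = 2.5 h, so basin lag t_L = 2.5 − 0.7773 = 1.72 h.

t_L ≈ 1.72 h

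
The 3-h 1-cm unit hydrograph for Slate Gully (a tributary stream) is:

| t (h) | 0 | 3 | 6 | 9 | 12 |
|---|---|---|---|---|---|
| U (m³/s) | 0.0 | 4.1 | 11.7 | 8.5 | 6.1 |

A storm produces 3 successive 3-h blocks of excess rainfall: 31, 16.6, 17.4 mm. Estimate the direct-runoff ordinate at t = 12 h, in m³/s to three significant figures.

By discrete convolution, Q_j = Σ (P_i / 10 mm) · U_{j−i}.
At t = 12 h (j=4): Q = (31/10)·6.1 + (16.6/10)·8.5 + (17.4/10)·11.7 = 53.4 m³/s.

Q ≈ 53.4 m³/s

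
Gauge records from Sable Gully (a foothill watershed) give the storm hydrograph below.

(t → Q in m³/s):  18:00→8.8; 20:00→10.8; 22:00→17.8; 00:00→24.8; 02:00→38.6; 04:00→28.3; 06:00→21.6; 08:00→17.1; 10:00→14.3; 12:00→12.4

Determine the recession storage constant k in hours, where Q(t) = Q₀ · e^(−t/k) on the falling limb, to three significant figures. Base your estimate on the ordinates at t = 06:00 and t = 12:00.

On the falling limb, Q drops from 21.6 to 12.4 m³/s between t = 06:00 and t = 12:00 (Δt = 6 h).
k = −Δt / ln(Q₂/Q₁) = −6 / ln(12.4/21.6) = 10.8 h.

k ≈ 10.8 h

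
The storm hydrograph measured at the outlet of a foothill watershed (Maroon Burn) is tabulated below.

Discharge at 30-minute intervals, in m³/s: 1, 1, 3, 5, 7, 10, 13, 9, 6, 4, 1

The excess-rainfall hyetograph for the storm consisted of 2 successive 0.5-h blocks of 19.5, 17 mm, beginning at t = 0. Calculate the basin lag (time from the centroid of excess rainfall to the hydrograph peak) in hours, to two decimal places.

Centroid of excess rainfall: t_c = Σ P_i·t̄_i / ΣP_i = 0.4829 h (block centres at 0.25, 0.75 h).
Hydrograph peak occurs at t = 3 h, so basin lag t_L = 3 − 0.4829 = 2.52 h.

t_L ≈ 2.52 h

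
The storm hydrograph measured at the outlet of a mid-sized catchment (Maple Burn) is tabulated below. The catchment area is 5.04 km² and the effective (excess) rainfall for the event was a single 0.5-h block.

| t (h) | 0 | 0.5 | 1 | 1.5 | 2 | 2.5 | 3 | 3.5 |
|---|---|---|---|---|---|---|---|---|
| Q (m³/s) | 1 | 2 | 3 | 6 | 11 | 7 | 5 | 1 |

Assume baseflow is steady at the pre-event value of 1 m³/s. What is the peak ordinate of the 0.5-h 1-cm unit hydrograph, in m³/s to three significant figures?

Direct runoff: 0.0, 1.0, 2.0, 5.0, 10.0, 6.0, 4.0, 0.0 m³/s; ΣQ_DR = 28.00 m³/s, peak = 10.0 m³/s.
Runoff depth d = ΣQ_DR·Δt / A = 28.00 × 1800 / (5.04 km²) = 10.00 mm.
The 1-cm UH is the DRH scaled by (10 mm)/d, so U_p = 10.0 × 10/10.00 = 10.0 m³/s.

U_p ≈ 10.0 m³/s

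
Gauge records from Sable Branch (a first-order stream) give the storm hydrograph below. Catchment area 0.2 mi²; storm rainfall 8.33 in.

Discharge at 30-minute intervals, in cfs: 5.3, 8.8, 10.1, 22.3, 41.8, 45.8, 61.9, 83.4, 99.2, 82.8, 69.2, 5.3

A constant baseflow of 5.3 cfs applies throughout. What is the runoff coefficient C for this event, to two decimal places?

ΣQ_DR = 472.3 cfs; V = ΣQ_DR·Δt = 8.501 × 10^5 ft³.
Runoff depth d = V / A = 1.830 in.
C = d / P = 1.830 / 8.33 = 0.22.

C ≈ 0.22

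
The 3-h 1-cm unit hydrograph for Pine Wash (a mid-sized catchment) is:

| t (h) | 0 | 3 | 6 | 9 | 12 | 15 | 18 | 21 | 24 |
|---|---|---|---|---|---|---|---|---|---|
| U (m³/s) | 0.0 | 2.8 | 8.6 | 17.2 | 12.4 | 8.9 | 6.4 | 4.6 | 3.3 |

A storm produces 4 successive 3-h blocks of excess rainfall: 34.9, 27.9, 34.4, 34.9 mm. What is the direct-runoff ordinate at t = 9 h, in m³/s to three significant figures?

By discrete convolution, Q_j = Σ (P_i / 10 mm) · U_{j−i}.
At t = 9 h (j=3): Q = (34.9/10)·17.2 + (27.9/10)·8.6 + (34.4/10)·2.8 + (34.9/10)·0.0 = 93.7 m³/s.

Q ≈ 93.7 m³/s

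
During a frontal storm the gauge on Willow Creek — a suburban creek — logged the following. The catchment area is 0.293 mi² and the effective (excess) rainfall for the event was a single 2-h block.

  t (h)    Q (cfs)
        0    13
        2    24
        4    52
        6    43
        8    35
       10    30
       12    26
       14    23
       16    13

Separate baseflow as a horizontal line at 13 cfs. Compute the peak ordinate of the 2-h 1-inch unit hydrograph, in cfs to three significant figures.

U_p ≈ 26.0 cfs

Direct runoff: 0.0, 11.0, 39.0, 30.0, 22.0, 17.0, 13.0, 10.0, 0.0 cfs; ΣQ_DR = 142.0 cfs, peak = 39.0 cfs.
Runoff depth d = ΣQ_DR·Δt / A = 142.0 × 7200 / (0.293 mi²) = 1.502 in.
The 1-inch UH is the DRH scaled by (1 in)/d, so U_p = 39.0 × 1/1.502 = 26.0 cfs.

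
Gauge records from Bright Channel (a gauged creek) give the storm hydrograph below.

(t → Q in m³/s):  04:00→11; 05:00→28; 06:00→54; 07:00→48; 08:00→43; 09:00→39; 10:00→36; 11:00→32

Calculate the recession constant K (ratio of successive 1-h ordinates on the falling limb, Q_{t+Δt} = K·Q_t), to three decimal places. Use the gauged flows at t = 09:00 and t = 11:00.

Using the recession-limb readings at t = 09:00 and t = 11:00: Q falls from 39 to 32 m³/s over 2 intervals.
K = (Q₂/Q₁)^(1/2) = (32/39)^(1/2) = 0.906.

K ≈ 0.906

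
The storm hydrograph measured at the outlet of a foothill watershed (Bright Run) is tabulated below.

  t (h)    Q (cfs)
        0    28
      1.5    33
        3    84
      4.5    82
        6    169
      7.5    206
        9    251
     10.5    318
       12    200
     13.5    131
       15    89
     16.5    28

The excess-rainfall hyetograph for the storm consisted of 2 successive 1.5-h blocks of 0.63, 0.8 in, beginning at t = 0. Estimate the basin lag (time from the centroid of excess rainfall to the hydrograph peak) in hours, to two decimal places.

Centroid of excess rainfall: t_c = Σ P_i·t̄_i / ΣP_i = 1.5892 h (block centres at 0.75, 2.25 h).
Hydrograph peak occurs at t = 10.5 h, so basin lag t_L = 10.5 − 1.5892 = 8.91 h.

t_L ≈ 8.91 h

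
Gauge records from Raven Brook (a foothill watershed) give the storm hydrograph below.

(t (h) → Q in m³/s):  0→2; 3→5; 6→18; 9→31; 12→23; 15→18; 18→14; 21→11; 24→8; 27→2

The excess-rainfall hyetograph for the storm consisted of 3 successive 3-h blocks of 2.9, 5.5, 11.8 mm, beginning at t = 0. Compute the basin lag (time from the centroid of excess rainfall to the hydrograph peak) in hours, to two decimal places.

Centroid of excess rainfall: t_c = Σ P_i·t̄_i / ΣP_i = 5.8218 h (block centres at 1.5, 4.5, 7.5 h).
Hydrograph peak occurs at t = 9 h, so basin lag t_L = 9 − 5.8218 = 3.18 h.

t_L ≈ 3.18 h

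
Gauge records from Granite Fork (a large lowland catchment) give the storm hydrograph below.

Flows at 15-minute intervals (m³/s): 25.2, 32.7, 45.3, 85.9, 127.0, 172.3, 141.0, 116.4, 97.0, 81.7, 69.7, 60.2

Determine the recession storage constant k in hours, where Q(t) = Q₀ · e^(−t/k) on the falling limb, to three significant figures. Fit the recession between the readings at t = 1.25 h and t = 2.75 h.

k ≈ 1.43 h

On the falling limb, Q drops from 172.3 to 60.2 m³/s between t = 1.25 h and t = 2.75 h (Δt = 1.5 h).
k = −Δt / ln(Q₂/Q₁) = −1.5 / ln(60.2/172.3) = 1.43 h.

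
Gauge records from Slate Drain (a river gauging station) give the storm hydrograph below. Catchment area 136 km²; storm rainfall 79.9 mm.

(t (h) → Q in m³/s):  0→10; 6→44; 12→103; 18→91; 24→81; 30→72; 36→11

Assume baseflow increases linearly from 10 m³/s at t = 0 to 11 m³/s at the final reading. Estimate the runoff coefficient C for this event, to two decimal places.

ΣQ_DR = 338.5 m³/s; V = ΣQ_DR·Δt = 7.312 × 10^6 m³.
Runoff depth d = V / A = 53.76 mm.
C = d / P = 53.76 / 79.9 = 0.67.

C ≈ 0.67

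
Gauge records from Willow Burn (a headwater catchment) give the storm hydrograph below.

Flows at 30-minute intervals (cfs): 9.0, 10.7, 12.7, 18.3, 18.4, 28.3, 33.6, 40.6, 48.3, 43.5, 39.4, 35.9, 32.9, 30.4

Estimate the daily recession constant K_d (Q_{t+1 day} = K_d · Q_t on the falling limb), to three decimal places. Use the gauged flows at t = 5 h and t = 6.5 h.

Between t = 5 h and t = 6.5 h the flow falls from 39.4 to 30.4 cfs over 3×0.5 h = 1.5 h.
Per-interval ratio K = (30.4/39.4)^(1/3) = 0.9172; K_d = K^(24/0.5) = 0.016.

K_d ≈ 0.016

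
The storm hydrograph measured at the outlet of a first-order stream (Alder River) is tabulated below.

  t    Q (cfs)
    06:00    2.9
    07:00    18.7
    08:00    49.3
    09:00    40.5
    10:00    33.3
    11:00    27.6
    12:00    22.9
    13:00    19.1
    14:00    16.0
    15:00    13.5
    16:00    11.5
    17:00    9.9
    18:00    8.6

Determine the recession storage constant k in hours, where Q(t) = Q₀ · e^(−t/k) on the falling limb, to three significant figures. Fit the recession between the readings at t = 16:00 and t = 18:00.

On the falling limb, Q drops from 11.5 to 8.6 cfs between t = 16:00 and t = 18:00 (Δt = 2 h).
k = −Δt / ln(Q₂/Q₁) = −2 / ln(8.6/11.5) = 6.88 h.

k ≈ 6.88 h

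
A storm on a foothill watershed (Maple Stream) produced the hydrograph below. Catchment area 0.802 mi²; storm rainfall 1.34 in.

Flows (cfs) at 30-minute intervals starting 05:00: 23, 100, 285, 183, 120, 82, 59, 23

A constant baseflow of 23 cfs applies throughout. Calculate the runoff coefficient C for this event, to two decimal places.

C ≈ 0.50

ΣQ_DR = 691.0 cfs; V = ΣQ_DR·Δt = 1.244 × 10^6 ft³.
Runoff depth d = V / A = 0.6676 in.
C = d / P = 0.6676 / 1.34 = 0.50.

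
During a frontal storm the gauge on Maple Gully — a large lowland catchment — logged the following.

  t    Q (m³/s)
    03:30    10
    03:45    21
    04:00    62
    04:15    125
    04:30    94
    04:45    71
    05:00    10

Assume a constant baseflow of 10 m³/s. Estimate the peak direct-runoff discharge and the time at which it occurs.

Q_p = 115.0 m³/s at t = 04:15

Subtracting baseflow gives direct-runoff ordinates: 0.0, 11.0, 52.0, 115.0, 84.0, 61.0, 0.0 m³/s.
The maximum is 115.0 m³/s, occurring at the reading for t = 04:15.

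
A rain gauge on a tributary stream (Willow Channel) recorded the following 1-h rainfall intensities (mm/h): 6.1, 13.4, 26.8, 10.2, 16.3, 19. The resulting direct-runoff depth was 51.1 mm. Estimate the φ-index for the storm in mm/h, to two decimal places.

φ ≈ 6.92 mm/h

Only the 5 blocks with intensity above φ contribute runoff: 13.4, 26.8, 10.2, 16.3, 19 mm/h.
Σ(I−φ)·Δt = d  ⇒  (13.4+26.8+10.2+16.3+19 − 5φ)·1 = 51.1
φ = (85.70 − 51.1/1) / 5 = 6.92 mm/h.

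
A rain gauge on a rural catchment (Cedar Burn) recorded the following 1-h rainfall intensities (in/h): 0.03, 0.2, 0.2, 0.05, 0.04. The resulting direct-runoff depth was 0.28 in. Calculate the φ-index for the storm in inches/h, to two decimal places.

φ ≈ 0.06 in/h

Only the 2 blocks with intensity above φ contribute runoff: 0.2, 0.2 in/h.
Σ(I−φ)·Δt = d  ⇒  (0.2+0.2 − 2φ)·1 = 0.28
φ = (0.4000 − 0.28/1) / 2 = 0.06 in/h.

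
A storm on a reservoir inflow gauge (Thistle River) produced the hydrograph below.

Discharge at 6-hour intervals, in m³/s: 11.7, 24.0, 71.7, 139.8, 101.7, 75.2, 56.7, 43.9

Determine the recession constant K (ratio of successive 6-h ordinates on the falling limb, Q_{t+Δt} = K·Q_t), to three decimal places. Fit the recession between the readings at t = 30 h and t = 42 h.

K ≈ 0.764

Using the recession-limb readings at t = 30 h and t = 42 h: Q falls from 75.2 to 43.9 m³/s over 2 intervals.
K = (Q₂/Q₁)^(1/2) = (43.9/75.2)^(1/2) = 0.764.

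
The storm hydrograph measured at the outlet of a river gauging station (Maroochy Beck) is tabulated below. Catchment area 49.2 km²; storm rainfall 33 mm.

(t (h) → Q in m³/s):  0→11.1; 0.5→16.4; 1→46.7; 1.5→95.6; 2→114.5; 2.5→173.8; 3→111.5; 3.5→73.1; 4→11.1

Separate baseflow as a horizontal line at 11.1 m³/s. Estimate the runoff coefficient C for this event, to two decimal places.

C ≈ 0.61

ΣQ_DR = 553.9 m³/s; V = ΣQ_DR·Δt = 9.970 × 10^5 m³.
Runoff depth d = V / A = 20.26 mm.
C = d / P = 20.26 / 33 = 0.61.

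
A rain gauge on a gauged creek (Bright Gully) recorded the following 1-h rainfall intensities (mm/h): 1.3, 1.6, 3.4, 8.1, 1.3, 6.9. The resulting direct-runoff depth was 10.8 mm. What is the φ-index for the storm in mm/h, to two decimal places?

Only the 3 blocks with intensity above φ contribute runoff: 3.4, 8.1, 6.9 mm/h.
Σ(I−φ)·Δt = d  ⇒  (3.4+8.1+6.9 − 3φ)·1 = 10.8
φ = (18.40 − 10.8/1) / 3 = 2.53 mm/h.

φ ≈ 2.53 mm/h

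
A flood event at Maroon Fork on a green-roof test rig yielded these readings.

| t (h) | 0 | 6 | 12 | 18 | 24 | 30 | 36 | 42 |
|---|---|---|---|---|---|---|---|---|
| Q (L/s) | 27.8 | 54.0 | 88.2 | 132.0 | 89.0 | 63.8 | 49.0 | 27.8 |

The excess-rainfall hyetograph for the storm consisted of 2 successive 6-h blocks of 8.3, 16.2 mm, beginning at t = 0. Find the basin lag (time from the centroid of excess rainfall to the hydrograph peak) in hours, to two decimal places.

t_L ≈ 11.03 h

Centroid of excess rainfall: t_c = Σ P_i·t̄_i / ΣP_i = 6.9673 h (block centres at 3, 9 h).
Hydrograph peak occurs at t = 18 h, so basin lag t_L = 18 − 6.9673 = 11.03 h.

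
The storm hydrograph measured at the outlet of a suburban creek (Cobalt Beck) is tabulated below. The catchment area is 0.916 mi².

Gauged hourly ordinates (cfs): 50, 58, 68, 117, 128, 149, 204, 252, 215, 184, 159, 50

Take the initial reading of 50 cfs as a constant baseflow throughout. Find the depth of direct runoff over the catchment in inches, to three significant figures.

d ≈ 1.75 in

Direct runoff: 0.0, 8.0, 18.0, 67.0, 78.0, 99.0, 154.0, 202.0, 165.0, 134.0, 109.0, 0.0 cfs; ΣQ_DR = 1034 cfs.
V = ΣQ_DR · Δt = 1034 × 3600 s = 3.722 × 10^6 ft³.
Over A = 0.916 mi², depth = V / A = 1.75 in.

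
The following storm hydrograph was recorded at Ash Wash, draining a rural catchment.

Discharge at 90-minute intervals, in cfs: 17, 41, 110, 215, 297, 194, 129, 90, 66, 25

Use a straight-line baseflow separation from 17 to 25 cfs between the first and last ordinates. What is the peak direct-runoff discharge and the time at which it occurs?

Subtracting baseflow gives direct-runoff ordinates: 0.00, 23.11, 91.22, 195.33, 276.44, 172.56, 106.67, 66.78, 41.89, 0.00 cfs.
The maximum is 276.44 cfs, occurring at the reading for t = 6 h.

Q_p = 276.44 cfs at t = 6 h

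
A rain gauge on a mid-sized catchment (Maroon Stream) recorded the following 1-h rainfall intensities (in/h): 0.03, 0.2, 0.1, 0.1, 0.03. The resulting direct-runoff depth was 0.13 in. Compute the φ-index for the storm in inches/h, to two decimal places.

Only the 3 blocks with intensity above φ contribute runoff: 0.2, 0.1, 0.1 in/h.
Σ(I−φ)·Δt = d  ⇒  (0.2+0.1+0.1 − 3φ)·1 = 0.13
φ = (0.4000 − 0.13/1) / 3 = 0.09 in/h.

φ ≈ 0.09 in/h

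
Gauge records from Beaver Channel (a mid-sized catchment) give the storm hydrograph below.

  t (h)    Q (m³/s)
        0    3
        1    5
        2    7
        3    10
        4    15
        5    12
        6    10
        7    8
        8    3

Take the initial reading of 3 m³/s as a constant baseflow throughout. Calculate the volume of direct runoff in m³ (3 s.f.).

V ≈ 1.66 × 10^5 m³

Direct-runoff ordinates (Q − Q_b): 0.0, 2.0, 4.0, 7.0, 12.0, 9.0, 7.0, 5.0, 0.0 m³/s.
ΣQ_DR = 46.00 m³/s.
With Δt = 1 h = 3600 s, V = ΣQ_DR · Δt = 46.00 × 3600 = 1.66 × 10^5 m³.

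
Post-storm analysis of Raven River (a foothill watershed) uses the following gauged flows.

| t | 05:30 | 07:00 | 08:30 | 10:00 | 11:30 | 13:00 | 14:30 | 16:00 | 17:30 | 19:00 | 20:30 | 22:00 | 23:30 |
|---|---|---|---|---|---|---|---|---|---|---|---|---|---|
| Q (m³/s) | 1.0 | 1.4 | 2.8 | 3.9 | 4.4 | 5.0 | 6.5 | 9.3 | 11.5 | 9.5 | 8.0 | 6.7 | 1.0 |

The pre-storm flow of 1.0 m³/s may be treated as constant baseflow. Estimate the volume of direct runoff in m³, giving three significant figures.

V ≈ 3.13 × 10^5 m³

Direct-runoff ordinates (Q − Q_b): 0.0, 0.4, 1.8, 2.9, 3.4, 4.0, 5.5, 8.3, 10.5, 8.5, 7.0, 5.7, 0.0 m³/s.
ΣQ_DR = 58.00 m³/s.
With Δt = 1.5 h = 5400 s, V = ΣQ_DR · Δt = 58.00 × 5400 = 3.13 × 10^5 m³.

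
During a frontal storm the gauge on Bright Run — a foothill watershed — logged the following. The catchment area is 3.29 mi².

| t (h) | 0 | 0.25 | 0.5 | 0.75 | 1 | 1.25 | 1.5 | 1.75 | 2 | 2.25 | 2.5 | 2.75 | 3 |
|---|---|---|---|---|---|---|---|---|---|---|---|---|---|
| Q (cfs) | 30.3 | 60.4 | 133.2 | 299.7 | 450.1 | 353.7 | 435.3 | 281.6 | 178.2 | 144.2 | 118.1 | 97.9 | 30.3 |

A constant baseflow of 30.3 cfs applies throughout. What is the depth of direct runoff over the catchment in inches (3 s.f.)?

d ≈ 0.261 in

Direct runoff: 0.0, 30.1, 102.9, 269.4, 419.8, 323.4, 405.0, 251.3, 147.9, 113.9, 87.8, 67.6, 0.0 cfs; ΣQ_DR = 2219 cfs.
V = ΣQ_DR · Δt = 2219 × 900 s = 1.997 × 10^6 ft³.
Over A = 3.29 mi², depth = V / A = 0.261 in.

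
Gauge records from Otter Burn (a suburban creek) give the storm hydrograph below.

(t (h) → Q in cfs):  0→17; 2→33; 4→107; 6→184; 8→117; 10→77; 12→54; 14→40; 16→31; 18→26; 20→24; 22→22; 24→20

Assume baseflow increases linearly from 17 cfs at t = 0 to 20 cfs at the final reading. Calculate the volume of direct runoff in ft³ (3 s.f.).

Direct-runoff ordinates (Q − Q_b): 0.00, 15.75, 89.50, 166.25, 99.00, 58.75, 35.50, 21.25, 12.00, 6.75, 4.50, 2.25, 0.00 cfs.
ΣQ_DR = 511.5 cfs.
With Δt = 2 h = 7200 s, V = ΣQ_DR · Δt = 511.5 × 7200 = 3.68 × 10^6 ft³.

V ≈ 3.68 × 10^6 ft³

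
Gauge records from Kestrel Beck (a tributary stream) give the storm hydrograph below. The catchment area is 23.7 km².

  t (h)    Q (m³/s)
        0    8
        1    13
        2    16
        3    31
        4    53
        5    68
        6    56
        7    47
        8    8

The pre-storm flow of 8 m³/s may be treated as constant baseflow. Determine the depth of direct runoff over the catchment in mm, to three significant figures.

d ≈ 34.6 mm

Direct runoff: 0.0, 5.0, 8.0, 23.0, 45.0, 60.0, 48.0, 39.0, 0.0 m³/s; ΣQ_DR = 228.0 m³/s.
V = ΣQ_DR · Δt = 228.0 × 3600 s = 8.208 × 10^5 m³.
Over A = 23.7 km², depth = V / A = 34.6 mm.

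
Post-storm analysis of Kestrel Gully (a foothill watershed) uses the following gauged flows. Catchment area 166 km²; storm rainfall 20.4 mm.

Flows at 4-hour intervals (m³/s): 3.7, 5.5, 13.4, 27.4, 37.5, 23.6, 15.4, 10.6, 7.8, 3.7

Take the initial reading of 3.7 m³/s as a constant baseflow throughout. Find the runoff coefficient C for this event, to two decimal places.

ΣQ_DR = 111.6 m³/s; V = ΣQ_DR·Δt = 1.607 × 10^6 m³.
Runoff depth d = V / A = 9.681 mm.
C = d / P = 9.681 / 20.4 = 0.47.

C ≈ 0.47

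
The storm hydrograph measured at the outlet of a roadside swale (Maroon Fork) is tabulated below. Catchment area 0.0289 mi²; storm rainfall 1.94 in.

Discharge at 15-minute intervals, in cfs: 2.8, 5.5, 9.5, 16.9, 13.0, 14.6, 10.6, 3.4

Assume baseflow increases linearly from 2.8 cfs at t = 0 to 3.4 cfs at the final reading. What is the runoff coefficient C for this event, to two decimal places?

ΣQ_DR = 51.50 cfs; V = ΣQ_DR·Δt = 46350 ft³.
Runoff depth d = V / A = 0.6903 in.
C = d / P = 0.6903 / 1.94 = 0.36.

C ≈ 0.36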